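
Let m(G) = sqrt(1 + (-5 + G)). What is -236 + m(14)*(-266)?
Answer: -236 - 266*sqrt(10) ≈ -1077.2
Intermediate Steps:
m(G) = sqrt(-4 + G)
-236 + m(14)*(-266) = -236 + sqrt(-4 + 14)*(-266) = -236 + sqrt(10)*(-266) = -236 - 266*sqrt(10)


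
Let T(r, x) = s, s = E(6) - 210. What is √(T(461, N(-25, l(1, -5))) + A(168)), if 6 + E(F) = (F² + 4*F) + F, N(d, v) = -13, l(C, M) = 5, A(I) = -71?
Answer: I*√221 ≈ 14.866*I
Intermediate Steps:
E(F) = -6 + F² + 5*F (E(F) = -6 + ((F² + 4*F) + F) = -6 + (F² + 5*F) = -6 + F² + 5*F)
s = -150 (s = (-6 + 6² + 5*6) - 210 = (-6 + 36 + 30) - 210 = 60 - 210 = -150)
T(r, x) = -150
√(T(461, N(-25, l(1, -5))) + A(168)) = √(-150 - 71) = √(-221) = I*√221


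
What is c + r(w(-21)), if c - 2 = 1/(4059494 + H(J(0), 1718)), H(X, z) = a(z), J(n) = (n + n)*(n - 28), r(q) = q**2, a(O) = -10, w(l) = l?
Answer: 1798351413/4059484 ≈ 443.00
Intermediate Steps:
J(n) = 2*n*(-28 + n) (J(n) = (2*n)*(-28 + n) = 2*n*(-28 + n))
H(X, z) = -10
c = 8118969/4059484 (c = 2 + 1/(4059494 - 10) = 2 + 1/4059484 = 8118969/4059484 ≈ 2.0000)
c + r(w(-21)) = 8118969/4059484 + (-21)**2 = 8118969/4059484 + 441 = 1798351413/4059484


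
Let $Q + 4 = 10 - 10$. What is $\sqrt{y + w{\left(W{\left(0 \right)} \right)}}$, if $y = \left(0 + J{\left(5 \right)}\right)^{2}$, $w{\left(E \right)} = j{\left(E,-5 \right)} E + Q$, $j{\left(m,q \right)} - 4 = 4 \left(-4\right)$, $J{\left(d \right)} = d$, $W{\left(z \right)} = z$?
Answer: $\sqrt{21} \approx 4.5826$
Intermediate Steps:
$j{\left(m,q \right)} = -12$ ($j{\left(m,q \right)} = 4 + 4 \left(-4\right) = 4 - 16 = -12$)
$Q = -4$ ($Q = -4 + \left(10 - 10\right) = -4 + 0 = -4$)
$w{\left(E \right)} = -4 - 12 E$ ($w{\left(E \right)} = - 12 E - 4 = -4 - 12 E$)
$y = 25$ ($y = \left(0 + 5\right)^{2} = 5^{2} = 25$)
$\sqrt{y + w{\left(W{\left(0 \right)} \right)}} = \sqrt{25 - 4} = \sqrt{21}$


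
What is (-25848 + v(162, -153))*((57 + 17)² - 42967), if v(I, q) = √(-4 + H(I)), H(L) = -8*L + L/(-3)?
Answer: 969067368 - 37491*I*√1354 ≈ 9.6907e+8 - 1.3795e+6*I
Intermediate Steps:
H(L) = -25*L/3 (H(L) = -8*L + L*(-⅓) = -8*L - L/3 = -25*L/3)
v(I, q) = √(-4 - 25*I/3)
(-25848 + v(162, -153))*((57 + 17)² - 42967) = (-25848 + √(-36 - 75*162)/3)*((57 + 17)² - 42967) = (-25848 + √(-36 - 12150)/3)*(74² - 42967) = (-25848 + √(-12186)/3)*(5476 - 42967) = (-25848 + (3*I*√1354)/3)*(-37491) = (-25848 + I*√1354)*(-37491) = 969067368 - 37491*I*√1354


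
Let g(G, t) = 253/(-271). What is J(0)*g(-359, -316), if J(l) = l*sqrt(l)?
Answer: 0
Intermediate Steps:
g(G, t) = -253/271 (g(G, t) = 253*(-1/271) = -253/271)
J(l) = l**(3/2)
J(0)*g(-359, -316) = 0**(3/2)*(-253/271) = 0*(-253/271) = 0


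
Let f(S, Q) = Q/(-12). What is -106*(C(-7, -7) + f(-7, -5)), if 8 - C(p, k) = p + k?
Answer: -14257/6 ≈ -2376.2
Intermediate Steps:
f(S, Q) = -Q/12 (f(S, Q) = Q*(-1/12) = -Q/12)
C(p, k) = 8 - k - p (C(p, k) = 8 - (p + k) = 8 - (k + p) = 8 + (-k - p) = 8 - k - p)
-106*(C(-7, -7) + f(-7, -5)) = -106*((8 - 1*(-7) - 1*(-7)) - 1/12*(-5)) = -106*((8 + 7 + 7) + 5/12) = -106*(22 + 5/12) = -106*269/12 = -14257/6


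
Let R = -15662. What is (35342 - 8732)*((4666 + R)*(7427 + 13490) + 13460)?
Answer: -6120030493920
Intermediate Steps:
(35342 - 8732)*((4666 + R)*(7427 + 13490) + 13460) = (35342 - 8732)*((4666 - 15662)*(7427 + 13490) + 13460) = 26610*(-10996*20917 + 13460) = 26610*(-230003332 + 13460) = 26610*(-229989872) = -6120030493920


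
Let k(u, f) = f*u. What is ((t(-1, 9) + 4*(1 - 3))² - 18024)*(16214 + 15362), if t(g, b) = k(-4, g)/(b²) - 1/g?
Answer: -3724025918120/6561 ≈ -5.6760e+8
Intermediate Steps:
t(g, b) = -1/g - 4*g/b² (t(g, b) = (g*(-4))/(b²) - 1/g = (-4*g)/b² - 1/g = -4*g/b² - 1/g = -1/g - 4*g/b²)
((t(-1, 9) + 4*(1 - 3))² - 18024)*(16214 + 15362) = (((-1/(-1) - 4*(-1)/9²) + 4*(1 - 3))² - 18024)*(16214 + 15362) = (((-1*(-1) - 4*(-1)*1/81) + 4*(-2))² - 18024)*31576 = (((1 + 4/81) - 8)² - 18024)*31576 = ((85/81 - 8)² - 18024)*31576 = ((-563/81)² - 18024)*31576 = (316969/6561 - 18024)*31576 = -117938495/6561*31576 = -3724025918120/6561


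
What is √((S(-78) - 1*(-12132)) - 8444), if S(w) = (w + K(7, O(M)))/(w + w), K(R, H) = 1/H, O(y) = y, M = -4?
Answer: 5*√3590535/156 ≈ 60.733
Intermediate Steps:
S(w) = (-¼ + w)/(2*w) (S(w) = (w + 1/(-4))/(w + w) = (w - ¼)/((2*w)) = (-¼ + w)*(1/(2*w)) = (-¼ + w)/(2*w))
√((S(-78) - 1*(-12132)) - 8444) = √(((⅛)*(-1 + 4*(-78))/(-78) - 1*(-12132)) - 8444) = √(((⅛)*(-1/78)*(-1 - 312) + 12132) - 8444) = √(((⅛)*(-1/78)*(-313) + 12132) - 8444) = √((313/624 + 12132) - 8444) = √(7570681/624 - 8444) = √(2301625/624) = 5*√3590535/156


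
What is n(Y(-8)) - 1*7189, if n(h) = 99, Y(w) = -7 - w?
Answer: -7090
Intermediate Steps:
n(Y(-8)) - 1*7189 = 99 - 1*7189 = 99 - 7189 = -7090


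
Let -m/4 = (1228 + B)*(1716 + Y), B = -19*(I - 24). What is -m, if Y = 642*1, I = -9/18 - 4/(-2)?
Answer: 15614676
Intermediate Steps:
I = 3/2 (I = -9*1/18 - 4*(-½) = -½ + 2 = 3/2 ≈ 1.5000)
Y = 642
B = 855/2 (B = -19*(3/2 - 24) = -19*(-45/2) = 855/2 ≈ 427.50)
m = -15614676 (m = -4*(1228 + 855/2)*(1716 + 642) = -6622*2358 = -4*3903669 = -15614676)
-m = -1*(-15614676) = 15614676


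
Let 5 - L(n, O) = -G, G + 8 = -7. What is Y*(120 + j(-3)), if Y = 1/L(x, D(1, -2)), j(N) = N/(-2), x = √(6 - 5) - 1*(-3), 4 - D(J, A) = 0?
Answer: -243/20 ≈ -12.150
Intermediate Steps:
G = -15 (G = -8 - 7 = -15)
D(J, A) = 4 (D(J, A) = 4 - 1*0 = 4 + 0 = 4)
x = 4 (x = √1 + 3 = 1 + 3 = 4)
j(N) = -N/2 (j(N) = N*(-½) = -N/2)
L(n, O) = -10 (L(n, O) = 5 - (-1)*(-15) = 5 - 1*15 = 5 - 15 = -10)
Y = -⅒ (Y = 1/(-10) = -⅒ ≈ -0.10000)
Y*(120 + j(-3)) = -(120 - ½*(-3))/10 = -(120 + 3/2)/10 = -⅒*243/2 = -243/20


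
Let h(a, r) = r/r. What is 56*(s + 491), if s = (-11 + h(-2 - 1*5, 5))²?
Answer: 33096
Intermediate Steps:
h(a, r) = 1
s = 100 (s = (-11 + 1)² = (-10)² = 100)
56*(s + 491) = 56*(100 + 491) = 56*591 = 33096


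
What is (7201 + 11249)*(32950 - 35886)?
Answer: -54169200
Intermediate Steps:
(7201 + 11249)*(32950 - 35886) = 18450*(-2936) = -54169200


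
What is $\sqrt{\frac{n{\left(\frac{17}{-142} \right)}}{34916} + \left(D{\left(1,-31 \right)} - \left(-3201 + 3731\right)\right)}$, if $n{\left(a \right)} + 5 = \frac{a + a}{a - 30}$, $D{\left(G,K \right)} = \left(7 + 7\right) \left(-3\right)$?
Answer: $\frac{i \sqrt{65082995896925435}}{10666838} \approx 23.917 i$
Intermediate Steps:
$D{\left(G,K \right)} = -42$ ($D{\left(G,K \right)} = 14 \left(-3\right) = -42$)
$n{\left(a \right)} = -5 + \frac{2 a}{-30 + a}$ ($n{\left(a \right)} = -5 + \frac{a + a}{a - 30} = -5 + \frac{2 a}{-30 + a}$)
$\sqrt{\frac{n{\left(\frac{17}{-142} \right)}}{34916} + \left(D{\left(1,-31 \right)} - \left(-3201 + 3731\right)\right)} = \sqrt{\frac{3 \frac{1}{-30 + \frac{17}{-142}} \left(50 - \frac{17}{-142}\right)}{34916} - 572} = \sqrt{\frac{3 \left(50 - 17 \left(- \frac{1}{142}\right)\right)}{-30 + 17 \left(- \frac{1}{142}\right)} \frac{1}{34916} - 572} = \sqrt{\frac{3 \left(50 - - \frac{17}{142}\right)}{-30 - \frac{17}{142}} \cdot \frac{1}{34916} - 572} = \sqrt{\frac{3 \left(50 + \frac{17}{142}\right)}{- \frac{4277}{142}} \cdot \frac{1}{34916} - 572} = \sqrt{3 \left(- \frac{142}{4277}\right) \frac{7117}{142} \cdot \frac{1}{34916} - 572} = \sqrt{\left(- \frac{21351}{4277}\right) \frac{1}{34916} - 572} = \sqrt{- \frac{21351}{149335732} - 572} = \sqrt{- \frac{85420060055}{149335732}} = \frac{i \sqrt{65082995896925435}}{10666838}$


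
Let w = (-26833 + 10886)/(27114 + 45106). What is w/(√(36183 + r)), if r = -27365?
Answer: -15947*√8818/636835960 ≈ -0.0023515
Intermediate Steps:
w = -15947/72220 ≈ -0.22081
w/(√(36183 + r)) = -15947/(72220*√(36183 - 27365)) = -15947*√8818/8818/72220 = -15947*√8818/636835960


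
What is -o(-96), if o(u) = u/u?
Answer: -1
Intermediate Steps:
o(u) = 1
-o(-96) = -1*1 = -1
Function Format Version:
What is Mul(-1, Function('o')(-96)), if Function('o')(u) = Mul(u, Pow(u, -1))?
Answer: -1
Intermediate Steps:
Function('o')(u) = 1
Mul(-1, Function('o')(-96)) = Mul(-1, 1) = -1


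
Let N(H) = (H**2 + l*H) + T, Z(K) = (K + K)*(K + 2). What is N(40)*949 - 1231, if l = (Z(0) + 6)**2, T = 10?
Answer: 2893219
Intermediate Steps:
Z(K) = 2*K*(2 + K) (Z(K) = (2*K)*(2 + K) = 2*K*(2 + K))
l = 36 (l = (2*0*(2 + 0) + 6)**2 = (2*0*2 + 6)**2 = (0 + 6)**2 = 6**2 = 36)
N(H) = 10 + H**2 + 36*H (N(H) = (H**2 + 36*H) + 10 = 10 + H**2 + 36*H)
N(40)*949 - 1231 = (10 + 40**2 + 36*40)*949 - 1231 = (10 + 1600 + 1440)*949 - 1231 = 3050*949 - 1231 = 2894450 - 1231 = 2893219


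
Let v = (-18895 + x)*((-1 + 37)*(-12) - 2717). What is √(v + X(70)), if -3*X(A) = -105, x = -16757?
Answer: √112268183 ≈ 10596.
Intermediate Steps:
X(A) = 35 (X(A) = -⅓*(-105) = 35)
v = 112268148 (v = (-18895 - 16757)*((-1 + 37)*(-12) - 2717) = -35652*(36*(-12) - 2717) = -35652*(-432 - 2717) = -35652*(-3149) = 112268148)
√(v + X(70)) = √(112268148 + 35) = √112268183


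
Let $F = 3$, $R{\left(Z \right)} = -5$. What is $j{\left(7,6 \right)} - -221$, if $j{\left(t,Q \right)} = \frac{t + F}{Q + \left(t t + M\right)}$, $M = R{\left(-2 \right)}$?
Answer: $\frac{1106}{5} \approx 221.2$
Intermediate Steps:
$M = -5$
$j{\left(t,Q \right)} = \frac{3 + t}{-5 + Q + t^{2}}$ ($j{\left(t,Q \right)} = \frac{t + 3}{Q + \left(t t - 5\right)} = \frac{3 + t}{Q + \left(t^{2} - 5\right)} = \frac{3 + t}{Q + \left(-5 + t^{2}\right)} = \frac{3 + t}{-5 + Q + t^{2}}$)
$j{\left(7,6 \right)} - -221 = \frac{3 + 7}{-5 + 6 + 7^{2}} - -221 = \frac{1}{-5 + 6 + 49} \cdot 10 + 221 = \frac{1}{50} \cdot 10 + 221 = \frac{1}{5} + 221 = \frac{1106}{5}$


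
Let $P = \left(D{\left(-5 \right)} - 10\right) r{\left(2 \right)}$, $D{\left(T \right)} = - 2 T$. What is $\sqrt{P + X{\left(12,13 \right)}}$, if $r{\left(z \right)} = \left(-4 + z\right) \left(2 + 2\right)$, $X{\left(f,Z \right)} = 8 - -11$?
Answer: $\sqrt{19} \approx 4.3589$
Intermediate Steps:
$X{\left(f,Z \right)} = 19$ ($X{\left(f,Z \right)} = 8 + 11 = 19$)
$r{\left(z \right)} = -16 + 4 z$ ($r{\left(z \right)} = \left(-4 + z\right) 4 = -16 + 4 z$)
$P = 0$ ($P = \left(\left(-2\right) \left(-5\right) - 10\right) \left(-16 + 4 \cdot 2\right) = \left(10 - 10\right) \left(-16 + 8\right) = 0 \left(-8\right) = 0$)
$\sqrt{P + X{\left(12,13 \right)}} = \sqrt{0 + 19} = \sqrt{19}$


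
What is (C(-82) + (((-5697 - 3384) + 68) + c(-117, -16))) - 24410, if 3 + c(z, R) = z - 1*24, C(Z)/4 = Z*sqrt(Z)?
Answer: -33567 - 328*I*sqrt(82) ≈ -33567.0 - 2970.2*I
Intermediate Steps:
C(Z) = 4*Z**(3/2) (C(Z) = 4*(Z*sqrt(Z)) = 4*Z**(3/2))
c(z, R) = -27 + z (c(z, R) = -3 + (z - 1*24) = -3 + (z - 24) = -3 + (-24 + z) = -27 + z)
(C(-82) + (((-5697 - 3384) + 68) + c(-117, -16))) - 24410 = (4*(-82)**(3/2) + (((-5697 - 3384) + 68) + (-27 - 117))) - 24410 = (4*(-82*I*sqrt(82)) + ((-9081 + 68) - 144)) - 24410 = (-328*I*sqrt(82) + (-9013 - 144)) - 24410 = (-328*I*sqrt(82) - 9157) - 24410 = (-9157 - 328*I*sqrt(82)) - 24410 = -33567 - 328*I*sqrt(82)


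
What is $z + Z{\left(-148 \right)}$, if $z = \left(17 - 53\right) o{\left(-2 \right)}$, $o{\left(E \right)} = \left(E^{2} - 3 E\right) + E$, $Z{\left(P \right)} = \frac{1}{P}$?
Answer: $- \frac{42625}{148} \approx -288.01$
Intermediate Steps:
$o{\left(E \right)} = E^{2} - 2 E$
$z = -288$ ($z = \left(17 - 53\right) \left(- 2 \left(-2 - 2\right)\right) = \left(17 - 53\right) \left(\left(-2\right) \left(-4\right)\right) = \left(17 - 53\right) 8 = \left(-36\right) 8 = -288$)
$z + Z{\left(-148 \right)} = -288 + \frac{1}{-148} = -288 - \frac{1}{148} = - \frac{42625}{148}$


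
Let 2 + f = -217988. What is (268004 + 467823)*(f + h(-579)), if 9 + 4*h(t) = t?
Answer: -160511094299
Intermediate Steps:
f = -217990 (f = -2 - 217988 = -217990)
h(t) = -9/4 + t/4
(268004 + 467823)*(f + h(-579)) = (268004 + 467823)*(-217990 + (-9/4 + (¼)*(-579))) = 735827*(-217990 + (-9/4 - 579/4)) = 735827*(-217990 - 147) = 735827*(-218137) = -160511094299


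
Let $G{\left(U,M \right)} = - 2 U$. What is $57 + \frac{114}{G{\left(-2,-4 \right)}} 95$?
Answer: $\frac{5529}{2} \approx 2764.5$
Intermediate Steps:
$57 + \frac{114}{G{\left(-2,-4 \right)}} 95 = 57 + \frac{114}{\left(-2\right) \left(-2\right)} 95 = 57 + \frac{114}{4} \cdot 95 = 57 + 114 \cdot \frac{1}{4} \cdot 95 = 57 + \frac{57}{2} \cdot 95 = 57 + \frac{5415}{2} = \frac{5529}{2}$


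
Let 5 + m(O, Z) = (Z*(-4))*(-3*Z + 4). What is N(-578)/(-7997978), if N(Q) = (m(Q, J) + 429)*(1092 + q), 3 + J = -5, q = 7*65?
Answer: -1021020/3998989 ≈ -0.25532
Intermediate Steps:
q = 455
J = -8 (J = -3 - 5 = -8)
m(O, Z) = -5 - 4*Z*(4 - 3*Z) (m(O, Z) = -5 + (Z*(-4))*(-3*Z + 4) = -5 + (-4*Z)*(4 - 3*Z) = -5 - 4*Z*(4 - 3*Z))
N(Q) = 2042040 (N(Q) = ((-5 - 16*(-8) + 12*(-8)²) + 429)*(1092 + 455) = ((-5 + 128 + 12*64) + 429)*1547 = ((-5 + 128 + 768) + 429)*1547 = (891 + 429)*1547 = 1320*1547 = 2042040)
N(-578)/(-7997978) = 2042040/(-7997978) = 2042040*(-1/7997978) = -1021020/3998989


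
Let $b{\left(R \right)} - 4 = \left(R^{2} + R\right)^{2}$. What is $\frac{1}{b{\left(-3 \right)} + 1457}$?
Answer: $\frac{1}{1497} \approx 0.000668$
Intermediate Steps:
$b{\left(R \right)} = 4 + \left(R + R^{2}\right)^{2}$ ($b{\left(R \right)} = 4 + \left(R^{2} + R\right)^{2} = 4 + \left(R + R^{2}\right)^{2}$)
$\frac{1}{b{\left(-3 \right)} + 1457} = \frac{1}{\left(4 + \left(-3\right)^{2} \left(1 - 3\right)^{2}\right) + 1457} = \frac{1}{\left(4 + 9 \left(-2\right)^{2}\right) + 1457} = \frac{1}{\left(4 + 9 \cdot 4\right) + 1457} = \frac{1}{\left(4 + 36\right) + 1457} = \frac{1}{40 + 1457} = \frac{1}{1497}$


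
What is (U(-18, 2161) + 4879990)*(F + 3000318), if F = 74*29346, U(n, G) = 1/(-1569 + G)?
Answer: 7470722584256841/296 ≈ 2.5239e+13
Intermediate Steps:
F = 2171604
(U(-18, 2161) + 4879990)*(F + 3000318) = (1/(-1569 + 2161) + 4879990)*(2171604 + 3000318) = (1/592 + 4879990)*5171922 = (2888954081/592)*5171922 = 7470722584256841/296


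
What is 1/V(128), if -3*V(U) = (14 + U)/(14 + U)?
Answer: -3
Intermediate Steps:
V(U) = -⅓ (V(U) = -(14 + U)/(3*(14 + U)) = -⅓*1 = -⅓)
1/V(128) = 1/(-⅓) = -3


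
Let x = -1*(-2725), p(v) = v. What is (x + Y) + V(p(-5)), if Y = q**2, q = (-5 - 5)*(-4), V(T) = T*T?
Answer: 4350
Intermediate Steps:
V(T) = T**2
q = 40 (q = -10*(-4) = 40)
Y = 1600 (Y = 40**2 = 1600)
x = 2725
(x + Y) + V(p(-5)) = (2725 + 1600) + (-5)**2 = 4325 + 25 = 4350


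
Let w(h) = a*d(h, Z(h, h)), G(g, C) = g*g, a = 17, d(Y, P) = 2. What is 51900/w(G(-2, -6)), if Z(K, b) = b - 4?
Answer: 25950/17 ≈ 1526.5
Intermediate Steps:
Z(K, b) = -4 + b
G(g, C) = g²
w(h) = 34 (w(h) = 17*2 = 34)
51900/w(G(-2, -6)) = 51900/34 = 51900*(1/34) = 25950/17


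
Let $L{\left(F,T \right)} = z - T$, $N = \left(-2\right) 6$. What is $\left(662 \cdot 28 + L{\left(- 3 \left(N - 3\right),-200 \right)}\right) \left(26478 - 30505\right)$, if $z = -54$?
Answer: $-75232414$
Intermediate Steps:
$N = -12$
$L{\left(F,T \right)} = -54 - T$
$\left(662 \cdot 28 + L{\left(- 3 \left(N - 3\right),-200 \right)}\right) \left(26478 - 30505\right) = \left(662 \cdot 28 - -146\right) \left(26478 - 30505\right) = \left(18536 + \left(-54 + 200\right)\right) \left(-4027\right) = \left(18536 + 146\right) \left(-4027\right) = 18682 \left(-4027\right) = -75232414$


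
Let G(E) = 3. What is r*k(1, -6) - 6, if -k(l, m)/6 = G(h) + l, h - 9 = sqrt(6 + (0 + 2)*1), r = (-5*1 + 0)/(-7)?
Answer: -162/7 ≈ -23.143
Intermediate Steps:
r = 5/7 (r = (-5 + 0)*(-1/7) = -5*(-1/7) = 5/7 ≈ 0.71429)
h = 9 + 2*sqrt(2) (h = 9 + sqrt(6 + (0 + 2)*1) = 9 + sqrt(6 + 2*1) = 9 + sqrt(6 + 2) = 9 + sqrt(8) = 9 + 2*sqrt(2) ≈ 11.828)
k(l, m) = -18 - 6*l (k(l, m) = -6*(3 + l) = -18 - 6*l)
r*k(1, -6) - 6 = 5*(-18 - 6*1)/7 - 6 = 5*(-18 - 6)/7 - 6 = (5/7)*(-24) - 6 = -120/7 - 6 = -162/7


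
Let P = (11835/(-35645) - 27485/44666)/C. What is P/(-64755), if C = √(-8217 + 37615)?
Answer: 13115869*√29398/26355358831319820 ≈ 8.5327e-8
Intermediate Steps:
C = √29398 ≈ 171.46
P = -13115869*√29398/407001140164 (P = (11835/(-35645) - 27485/44666)/(√29398) = (11835*(-1/35645) - 27485*1/44666)*(√29398/29398) = (-2367/7129 - 1195/1942)*(√29398/29398) = -13115869*√29398/407001140164 ≈ -0.0055254)
P/(-64755) = -13115869*√29398/407001140164/(-64755) = -13115869*√29398/407001140164*(-1/64755) = 13115869*√29398/26355358831319820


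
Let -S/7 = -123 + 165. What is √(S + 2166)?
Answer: 12*√13 ≈ 43.267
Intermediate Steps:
S = -294 (S = -7*(-123 + 165) = -7*42 = -294)
√(S + 2166) = √(-294 + 2166) = √1872 = 12*√13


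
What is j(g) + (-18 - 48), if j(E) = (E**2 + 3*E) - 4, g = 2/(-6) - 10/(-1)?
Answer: 472/9 ≈ 52.444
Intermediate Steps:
g = 29/3 (g = 2*(-1/6) - 10*(-1) = -1/3 + 10 = 29/3 ≈ 9.6667)
j(E) = -4 + E**2 + 3*E
j(g) + (-18 - 48) = (-4 + (29/3)**2 + 3*(29/3)) + (-18 - 48) = (-4 + 841/9 + 29) - 66 = 1066/9 - 66 = 472/9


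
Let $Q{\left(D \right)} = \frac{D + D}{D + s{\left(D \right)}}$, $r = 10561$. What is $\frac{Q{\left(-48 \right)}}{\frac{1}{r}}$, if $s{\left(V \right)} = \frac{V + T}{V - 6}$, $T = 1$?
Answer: $\frac{54748224}{2545} \approx 21512.0$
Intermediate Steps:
$s{\left(V \right)} = \frac{1 + V}{-6 + V}$ ($s{\left(V \right)} = \frac{V + 1}{V - 6} = \frac{1 + V}{-6 + V}$)
$Q{\left(D \right)} = \frac{2 D}{D + \frac{1 + D}{-6 + D}}$ ($Q{\left(D \right)} = \frac{D + D}{D + \frac{1 + D}{-6 + D}} = \frac{2 D}{D + \frac{1 + D}{-6 + D}}$)
$\frac{Q{\left(-48 \right)}}{\frac{1}{r}} = \frac{2 \left(-48\right) \frac{1}{1 - 48 - 48 \left(-6 - 48\right)} \left(-6 - 48\right)}{\frac{1}{10561}} = 2 \left(-48\right) \frac{1}{1 - 48 - -2592} \left(-54\right) \frac{1}{\frac{1}{10561}} = 2 \left(-48\right) \frac{1}{1 - 48 + 2592} \left(-54\right) 10561 = 2 \left(-48\right) \frac{1}{2545} \left(-54\right) 10561 = \frac{5184}{2545} \cdot 10561 = \frac{54748224}{2545}$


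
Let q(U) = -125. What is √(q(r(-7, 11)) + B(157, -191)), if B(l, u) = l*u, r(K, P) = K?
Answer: 4*I*√1882 ≈ 173.53*I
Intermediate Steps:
√(q(r(-7, 11)) + B(157, -191)) = √(-125 + 157*(-191)) = √(-125 - 29987) = √(-30112) = 4*I*√1882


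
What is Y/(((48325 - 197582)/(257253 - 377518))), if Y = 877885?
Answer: 105578839525/149257 ≈ 7.0736e+5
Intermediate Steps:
Y/(((48325 - 197582)/(257253 - 377518))) = 877885/(((48325 - 197582)/(257253 - 377518))) = 877885/((-149257/(-120265))) = 877885/((-149257*(-1/120265))) = 877885/(149257/120265) = 877885*(120265/149257) = 105578839525/149257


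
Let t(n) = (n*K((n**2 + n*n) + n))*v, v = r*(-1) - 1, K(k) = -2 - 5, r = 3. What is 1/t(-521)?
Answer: -1/14588 ≈ -6.8550e-5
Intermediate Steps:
K(k) = -7
v = -4 (v = 3*(-1) - 1 = -3 - 1 = -4)
t(n) = 28*n (t(n) = (n*(-7))*(-4) = -7*n*(-4) = 28*n)
1/t(-521) = 1/(28*(-521)) = 1/(-14588) = -1/14588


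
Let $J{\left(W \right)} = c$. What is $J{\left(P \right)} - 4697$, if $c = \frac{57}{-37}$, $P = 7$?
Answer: $- \frac{173846}{37} \approx -4698.5$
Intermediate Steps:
$c = - \frac{57}{37}$ ($c = 57 \left(- \frac{1}{37}\right) = - \frac{57}{37} \approx -1.5405$)
$J{\left(W \right)} = - \frac{57}{37}$
$J{\left(P \right)} - 4697 = - \frac{57}{37} - 4697 = - \frac{173846}{37}$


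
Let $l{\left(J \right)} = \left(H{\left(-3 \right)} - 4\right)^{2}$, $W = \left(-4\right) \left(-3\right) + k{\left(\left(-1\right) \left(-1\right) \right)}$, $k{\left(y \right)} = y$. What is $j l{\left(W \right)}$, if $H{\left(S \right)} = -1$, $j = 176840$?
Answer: $4421000$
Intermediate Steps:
$W = 13$ ($W = \left(-4\right) \left(-3\right) - -1 = 12 + 1 = 13$)
$l{\left(J \right)} = 25$ ($l{\left(J \right)} = \left(-1 - 4\right)^{2} = \left(-5\right)^{2} = 25$)
$j l{\left(W \right)} = 176840 \cdot 25 = 4421000$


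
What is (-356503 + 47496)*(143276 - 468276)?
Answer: 100427275000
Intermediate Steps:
(-356503 + 47496)*(143276 - 468276) = -309007*(-325000) = 100427275000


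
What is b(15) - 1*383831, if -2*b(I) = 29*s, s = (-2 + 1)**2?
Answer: -767691/2 ≈ -3.8385e+5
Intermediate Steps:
s = 1 (s = (-1)**2 = 1)
b(I) = -29/2
b(15) - 1*383831 = -29/2 - 1*383831 = -29/2 - 383831 = -767691/2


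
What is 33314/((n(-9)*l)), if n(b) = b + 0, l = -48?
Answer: 16657/216 ≈ 77.116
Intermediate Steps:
n(b) = b
33314/((n(-9)*l)) = 33314/((-9*(-48))) = 33314/432 = 33314*(1/432) = 16657/216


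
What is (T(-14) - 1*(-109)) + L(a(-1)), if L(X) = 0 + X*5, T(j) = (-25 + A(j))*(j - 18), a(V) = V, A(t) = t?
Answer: 1352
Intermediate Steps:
T(j) = (-25 + j)*(-18 + j) (T(j) = (-25 + j)*(j - 18) = (-25 + j)*(-18 + j))
L(X) = 5*X (L(X) = 0 + 5*X = 5*X)
(T(-14) - 1*(-109)) + L(a(-1)) = ((450 + (-14)² - 43*(-14)) - 1*(-109)) + 5*(-1) = ((450 + 196 + 602) + 109) - 5 = (1248 + 109) - 5 = 1357 - 5 = 1352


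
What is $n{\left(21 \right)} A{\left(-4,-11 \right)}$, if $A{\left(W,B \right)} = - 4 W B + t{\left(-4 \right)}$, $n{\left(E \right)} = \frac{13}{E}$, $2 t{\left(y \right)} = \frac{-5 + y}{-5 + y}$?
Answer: $- \frac{1521}{14} \approx -108.64$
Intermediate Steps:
$t{\left(y \right)} = \frac{1}{2}$ ($t{\left(y \right)} = \frac{\left(-5 + y\right) \frac{1}{-5 + y}}{2} = \frac{1}{2} \cdot 1 = \frac{1}{2}$)
$A{\left(W,B \right)} = \frac{1}{2} - 4 B W$ ($A{\left(W,B \right)} = - 4 W B + \frac{1}{2} = - 4 B W + \frac{1}{2} = \frac{1}{2} - 4 B W$)
$n{\left(21 \right)} A{\left(-4,-11 \right)} = \frac{13}{21} \left(\frac{1}{2} - \left(-44\right) \left(-4\right)\right) = 13 \cdot \frac{1}{21} \left(\frac{1}{2} - 176\right) = \frac{13}{21} \left(- \frac{351}{2}\right) = - \frac{1521}{14}$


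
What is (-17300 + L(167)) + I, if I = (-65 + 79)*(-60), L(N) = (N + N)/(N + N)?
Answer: -18139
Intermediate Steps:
L(N) = 1 (L(N) = (2*N)/((2*N)) = (2*N)*(1/(2*N)) = 1)
I = -840 (I = 14*(-60) = -840)
(-17300 + L(167)) + I = (-17300 + 1) - 840 = -17299 - 840 = -18139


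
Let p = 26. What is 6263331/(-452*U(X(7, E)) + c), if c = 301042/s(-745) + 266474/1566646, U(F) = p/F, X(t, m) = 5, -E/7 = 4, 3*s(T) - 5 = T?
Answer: -605099384899270/344961888821 ≈ -1754.1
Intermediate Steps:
s(T) = 5/3 + T/3
E = -28 (E = -7*4 = -28)
U(F) = 26/F
c = -353670386159/289829510 (c = 301042/(5/3 + (⅓)*(-745)) + 266474/1566646 = 301042/(5/3 - 745/3) + 266474*(1/1566646) = 301042/(-740/3) + 133237/783323 = 301042*(-3/740) + 133237/783323 = -451563/370 + 133237/783323 = -353670386159/289829510 ≈ -1220.3)
6263331/(-452*U(X(7, E)) + c) = 6263331/(-11752/5 - 353670386159/289829510) = 6263331/(-1034885666463/289829510) = 6263331*(-289829510/1034885666463) = -605099384899270/344961888821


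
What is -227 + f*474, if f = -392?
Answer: -186035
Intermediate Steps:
-227 + f*474 = -227 - 392*474 = -227 - 185808 = -186035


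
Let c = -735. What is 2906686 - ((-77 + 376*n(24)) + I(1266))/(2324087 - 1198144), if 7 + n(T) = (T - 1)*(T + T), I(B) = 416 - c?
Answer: 467537477336/160849 ≈ 2.9067e+6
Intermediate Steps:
I(B) = 1151 (I(B) = 416 - 1*(-735) = 416 + 735 = 1151)
n(T) = -7 + 2*T*(-1 + T) (n(T) = -7 + (T - 1)*(T + T) = -7 + (-1 + T)*(2*T) = -7 + 2*T*(-1 + T))
2906686 - ((-77 + 376*n(24)) + I(1266))/(2324087 - 1198144) = 2906686 - ((-77 + 376*(-7 - 2*24 + 2*24**2)) + 1151)/(2324087 - 1198144) = 2906686 - ((-77 + 376*(-7 - 48 + 2*576)) + 1151)/1125943 = 2906686 - ((-77 + 376*(-7 - 48 + 1152)) + 1151)/1125943 = 2906686 - ((-77 + 376*1097) + 1151)/1125943 = 2906686 - ((-77 + 412472) + 1151)/1125943 = 2906686 - (412395 + 1151)/1125943 = 2906686 - 413546/1125943 = 2906686 - 1*59078/160849 = 2906686 - 59078/160849 = 467537477336/160849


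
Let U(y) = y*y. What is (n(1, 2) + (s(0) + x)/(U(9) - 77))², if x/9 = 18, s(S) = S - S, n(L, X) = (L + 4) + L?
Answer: 8649/4 ≈ 2162.3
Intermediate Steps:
n(L, X) = 4 + 2*L (n(L, X) = (4 + L) + L = 4 + 2*L)
s(S) = 0
x = 162 (x = 9*18 = 162)
U(y) = y²
(n(1, 2) + (s(0) + x)/(U(9) - 77))² = ((4 + 2*1) + (0 + 162)/(9² - 77))² = ((4 + 2) + 162/(81 - 77))² = (6 + 162/4)² = (6 + 162*(¼))² = (6 + 81/2)² = (93/2)² = 8649/4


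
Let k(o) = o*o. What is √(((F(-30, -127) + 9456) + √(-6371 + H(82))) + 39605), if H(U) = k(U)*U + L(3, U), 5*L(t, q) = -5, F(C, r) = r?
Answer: √(48934 + 2*√136249) ≈ 222.87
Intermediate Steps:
k(o) = o²
L(t, q) = -1 (L(t, q) = (⅕)*(-5) = -1)
H(U) = -1 + U³ (H(U) = U²*U - 1 = U³ - 1 = -1 + U³)
√(((F(-30, -127) + 9456) + √(-6371 + H(82))) + 39605) = √(((-127 + 9456) + √(-6371 + (-1 + 82³))) + 39605) = √((9329 + √(-6371 + (-1 + 551368))) + 39605) = √((9329 + √(-6371 + 551367)) + 39605) = √((9329 + √544996) + 39605) = √((9329 + 2*√136249) + 39605) = √(48934 + 2*√136249)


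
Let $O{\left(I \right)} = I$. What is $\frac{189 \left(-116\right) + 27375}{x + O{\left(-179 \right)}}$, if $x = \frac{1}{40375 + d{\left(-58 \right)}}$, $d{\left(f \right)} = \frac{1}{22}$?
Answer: $- \frac{70171829}{2304303} \approx -30.453$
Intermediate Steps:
$d{\left(f \right)} = \frac{1}{22}$
$x = \frac{22}{888251}$ ($x = \frac{1}{40375 + \frac{1}{22}} = \frac{1}{\frac{888251}{22}} = \frac{22}{888251} \approx 2.4768 \cdot 10^{-5}$)
$\frac{189 \left(-116\right) + 27375}{x + O{\left(-179 \right)}} = \frac{189 \left(-116\right) + 27375}{\frac{22}{888251} - 179} = \frac{-21924 + 27375}{- \frac{158996907}{888251}} = 5451 \left(- \frac{888251}{158996907}\right) = - \frac{70171829}{2304303}$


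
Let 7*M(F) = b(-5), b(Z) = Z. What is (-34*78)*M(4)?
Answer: 13260/7 ≈ 1894.3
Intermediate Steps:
M(F) = -5/7 (M(F) = (1/7)*(-5) = -5/7)
(-34*78)*M(4) = -34*78*(-5/7) = -2652*(-5/7) = 13260/7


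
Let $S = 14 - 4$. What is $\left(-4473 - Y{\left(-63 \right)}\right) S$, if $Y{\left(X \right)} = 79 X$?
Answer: $5040$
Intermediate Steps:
$S = 10$
$\left(-4473 - Y{\left(-63 \right)}\right) S = \left(-4473 - 79 \left(-63\right)\right) 10 = \left(-4473 - -4977\right) 10 = \left(-4473 + 4977\right) 10 = 504 \cdot 10 = 5040$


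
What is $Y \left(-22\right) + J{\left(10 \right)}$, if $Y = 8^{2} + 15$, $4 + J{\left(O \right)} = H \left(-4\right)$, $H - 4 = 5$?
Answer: $-1778$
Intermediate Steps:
$H = 9$ ($H = 4 + 5 = 9$)
$J{\left(O \right)} = -40$ ($J{\left(O \right)} = -4 + 9 \left(-4\right) = -4 - 36 = -40$)
$Y = 79$ ($Y = 64 + 15 = 79$)
$Y \left(-22\right) + J{\left(10 \right)} = 79 \left(-22\right) - 40 = -1738 - 40 = -1778$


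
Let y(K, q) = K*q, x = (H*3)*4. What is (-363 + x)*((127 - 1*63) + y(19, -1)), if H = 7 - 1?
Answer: -13095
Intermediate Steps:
H = 6
x = 72 (x = (6*3)*4 = 18*4 = 72)
(-363 + x)*((127 - 1*63) + y(19, -1)) = (-363 + 72)*((127 - 1*63) + 19*(-1)) = -291*((127 - 63) - 19) = -291*(64 - 19) = -291*45 = -13095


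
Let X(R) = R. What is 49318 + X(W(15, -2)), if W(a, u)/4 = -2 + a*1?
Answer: 49370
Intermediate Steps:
W(a, u) = -8 + 4*a (W(a, u) = 4*(-2 + a*1) = 4*(-2 + a) = -8 + 4*a)
49318 + X(W(15, -2)) = 49318 + (-8 + 4*15) = 49318 + (-8 + 60) = 49318 + 52 = 49370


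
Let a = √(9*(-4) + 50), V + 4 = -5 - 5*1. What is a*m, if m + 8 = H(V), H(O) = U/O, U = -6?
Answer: -53*√14/7 ≈ -28.330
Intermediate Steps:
V = -14 (V = -4 + (-5 - 5*1) = -4 + (-5 - 5) = -4 - 10 = -14)
H(O) = -6/O
m = -53/7 (m = -8 - 6/(-14) = -8 - 6*(-1/14) = -8 + 3/7 = -53/7 ≈ -7.5714)
a = √14 (a = √(-36 + 50) = √14 ≈ 3.7417)
a*m = √14*(-53/7) = -53*√14/7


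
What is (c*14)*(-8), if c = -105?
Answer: 11760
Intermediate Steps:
(c*14)*(-8) = -105*14*(-8) = -1470*(-8) = 11760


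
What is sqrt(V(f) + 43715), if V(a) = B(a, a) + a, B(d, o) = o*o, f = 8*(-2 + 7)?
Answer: sqrt(45355) ≈ 212.97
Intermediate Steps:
f = 40 (f = 8*5 = 40)
B(d, o) = o**2
V(a) = a + a**2 (V(a) = a**2 + a = a + a**2)
sqrt(V(f) + 43715) = sqrt(40*(1 + 40) + 43715) = sqrt(40*41 + 43715) = sqrt(1640 + 43715) = sqrt(45355)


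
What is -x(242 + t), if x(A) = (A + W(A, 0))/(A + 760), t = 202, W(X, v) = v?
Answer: -111/301 ≈ -0.36877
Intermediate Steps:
x(A) = A/(760 + A) (x(A) = (A + 0)/(A + 760) = A/(760 + A))
-x(242 + t) = -(242 + 202)/(760 + (242 + 202)) = -444/(760 + 444) = -444/1204 = -1*111/301 = -111/301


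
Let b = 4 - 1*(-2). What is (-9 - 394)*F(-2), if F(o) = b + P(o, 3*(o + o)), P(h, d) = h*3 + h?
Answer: 806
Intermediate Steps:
P(h, d) = 4*h (P(h, d) = 3*h + h = 4*h)
b = 6 (b = 4 + 2 = 6)
F(o) = 6 + 4*o
(-9 - 394)*F(-2) = (-9 - 394)*(6 + 4*(-2)) = -403*(6 - 8) = -403*(-2) = 806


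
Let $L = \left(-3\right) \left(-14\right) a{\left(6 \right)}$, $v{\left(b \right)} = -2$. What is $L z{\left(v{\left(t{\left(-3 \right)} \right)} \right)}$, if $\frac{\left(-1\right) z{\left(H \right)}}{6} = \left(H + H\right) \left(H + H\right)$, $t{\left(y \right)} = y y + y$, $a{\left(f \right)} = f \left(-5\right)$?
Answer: $120960$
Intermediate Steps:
$a{\left(f \right)} = - 5 f$
$t{\left(y \right)} = y + y^{2}$ ($t{\left(y \right)} = y^{2} + y = y + y^{2}$)
$z{\left(H \right)} = - 24 H^{2}$ ($z{\left(H \right)} = - 6 \left(H + H\right) \left(H + H\right) = - 6 \cdot 2 H 2 H = - 6 \cdot 4 H^{2} = - 24 H^{2}$)
$L = -1260$ ($L = \left(-3\right) \left(-14\right) \left(\left(-5\right) 6\right) = 42 \left(-30\right) = -1260$)
$L z{\left(v{\left(t{\left(-3 \right)} \right)} \right)} = - 1260 \left(- 24 \left(-2\right)^{2}\right) = - 1260 \left(\left(-24\right) 4\right) = \left(-1260\right) \left(-96\right) = 120960$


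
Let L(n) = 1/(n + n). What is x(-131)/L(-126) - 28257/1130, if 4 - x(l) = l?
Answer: -38470857/1130 ≈ -34045.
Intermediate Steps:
L(n) = 1/(2*n)
x(l) = 4 - l
x(-131)/L(-126) - 28257/1130 = (4 - 1*(-131))/(((½)/(-126))) - 28257/1130 = (4 + 131)/(((½)*(-1/126))) - 28257*1/1130 = 135/(-1/252) - 28257/1130 = 135*(-252) - 28257/1130 = -34020 - 28257/1130 = -38470857/1130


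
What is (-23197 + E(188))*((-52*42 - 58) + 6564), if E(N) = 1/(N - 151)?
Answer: -3709520736/37 ≈ -1.0026e+8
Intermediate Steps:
E(N) = 1/(-151 + N)
(-23197 + E(188))*((-52*42 - 58) + 6564) = (-23197 + 1/(-151 + 188))*((-52*42 - 58) + 6564) = (-23197 + 1/37)*((-2184 - 58) + 6564) = (-23197 + 1/37)*(-2242 + 6564) = -858288/37*4322 = -3709520736/37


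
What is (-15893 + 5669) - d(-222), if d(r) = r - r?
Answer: -10224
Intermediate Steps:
d(r) = 0
(-15893 + 5669) - d(-222) = (-15893 + 5669) - 1*0 = -10224 + 0 = -10224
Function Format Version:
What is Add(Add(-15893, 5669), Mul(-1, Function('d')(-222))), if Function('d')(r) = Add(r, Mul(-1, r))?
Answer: -10224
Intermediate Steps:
Function('d')(r) = 0
Add(Add(-15893, 5669), Mul(-1, Function('d')(-222))) = Add(Add(-15893, 5669), Mul(-1, 0)) = Add(-10224, 0) = -10224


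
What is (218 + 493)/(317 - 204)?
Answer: 711/113 ≈ 6.2920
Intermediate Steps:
(218 + 493)/(317 - 204) = 711/113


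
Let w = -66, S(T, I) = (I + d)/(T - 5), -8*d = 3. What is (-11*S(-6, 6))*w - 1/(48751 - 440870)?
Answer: -582296711/1568476 ≈ -371.25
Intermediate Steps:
d = -3/8 (d = -⅛*3 = -3/8 ≈ -0.37500)
S(T, I) = (-3/8 + I)/(-5 + T) (S(T, I) = (I - 3/8)/(T - 5) = (-3/8 + I)/(-5 + T))
(-11*S(-6, 6))*w - 1/(48751 - 440870) = -11*(-3/8 + 6)/(-5 - 6)*(-66) - 1/(48751 - 440870) = -11*45/((-11)*8)*(-66) - 1/(-392119) = -(-1)*45/8*(-66) - 1*(-1/392119) = -11*(-45/88)*(-66) + 1/392119 = (45/8)*(-66) + 1/392119 = -1485/4 + 1/392119 = -582296711/1568476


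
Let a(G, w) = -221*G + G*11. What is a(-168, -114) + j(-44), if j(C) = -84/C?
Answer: 388101/11 ≈ 35282.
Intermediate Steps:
a(G, w) = -210*G (a(G, w) = -221*G + 11*G = -210*G)
a(-168, -114) + j(-44) = -210*(-168) - 84/(-44) = 35280 - 84*(-1/44) = 35280 + 21/11 = 388101/11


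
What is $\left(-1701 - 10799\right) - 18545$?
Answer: $-31045$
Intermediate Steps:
$\left(-1701 - 10799\right) - 18545 = -12500 - 18545 = -31045$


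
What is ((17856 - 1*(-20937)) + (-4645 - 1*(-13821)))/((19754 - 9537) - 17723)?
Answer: -47969/7506 ≈ -6.3908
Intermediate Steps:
((17856 - 1*(-20937)) + (-4645 - 1*(-13821)))/((19754 - 9537) - 17723) = ((17856 + 20937) + (-4645 + 13821))/(10217 - 17723) = (38793 + 9176)/(-7506) = 47969*(-1/7506) = -47969/7506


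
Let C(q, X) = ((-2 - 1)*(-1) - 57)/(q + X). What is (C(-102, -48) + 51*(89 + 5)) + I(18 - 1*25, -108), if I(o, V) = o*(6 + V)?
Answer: 137709/25 ≈ 5508.4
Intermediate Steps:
C(q, X) = -54/(X + q) (C(q, X) = (-3*(-1) - 57)/(X + q) = (3 - 57)/(X + q) = -54/(X + q))
(C(-102, -48) + 51*(89 + 5)) + I(18 - 1*25, -108) = (-54/(-48 - 102) + 51*(89 + 5)) + (18 - 1*25)*(6 - 108) = (-54/(-150) + 51*94) + (18 - 25)*(-102) = (-54*(-1/150) + 4794) - 7*(-102) = (9/25 + 4794) + 714 = 119859/25 + 714 = 137709/25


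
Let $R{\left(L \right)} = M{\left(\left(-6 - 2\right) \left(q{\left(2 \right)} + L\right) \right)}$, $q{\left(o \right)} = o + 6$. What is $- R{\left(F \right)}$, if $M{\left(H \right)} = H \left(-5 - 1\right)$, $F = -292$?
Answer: $13632$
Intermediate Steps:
$q{\left(o \right)} = 6 + o$
$M{\left(H \right)} = - 6 H$ ($M{\left(H \right)} = H \left(-6\right) = - 6 H$)
$R{\left(L \right)} = 384 + 48 L$ ($R{\left(L \right)} = - 6 \left(-6 - 2\right) \left(\left(6 + 2\right) + L\right) = - 6 \left(- 8 \left(8 + L\right)\right) = - 6 \left(-64 - 8 L\right) = 384 + 48 L$)
$- R{\left(F \right)} = - (384 + 48 \left(-292\right)) = - (384 - 14016) = \left(-1\right) \left(-13632\right) = 13632$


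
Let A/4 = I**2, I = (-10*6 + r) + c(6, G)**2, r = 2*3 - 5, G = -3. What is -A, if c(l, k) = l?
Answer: -2116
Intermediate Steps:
r = 1 (r = 6 - 5 = 1)
I = -23 (I = (-10*6 + 1) + 6**2 = (-60 + 1) + 36 = -59 + 36 = -23)
A = 2116 (A = 4*(-23)**2 = 4*529 = 2116)
-A = -1*2116 = -2116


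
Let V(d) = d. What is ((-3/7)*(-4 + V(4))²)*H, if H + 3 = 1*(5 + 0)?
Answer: 0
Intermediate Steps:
H = 2 (H = -3 + 1*(5 + 0) = -3 + 1*5 = -3 + 5 = 2)
((-3/7)*(-4 + V(4))²)*H = ((-3/7)*(-4 + 4)²)*2 = (-3*⅐*0²)*2 = -3/7*0*2 = 0*2 = 0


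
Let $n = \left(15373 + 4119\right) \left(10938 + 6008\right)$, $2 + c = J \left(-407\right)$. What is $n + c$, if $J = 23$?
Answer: $330302069$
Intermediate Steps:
$c = -9363$ ($c = -2 + 23 \left(-407\right) = -2 - 9361 = -9363$)
$n = 330311432$ ($n = 19492 \cdot 16946 = 330311432$)
$n + c = 330311432 - 9363 = 330302069$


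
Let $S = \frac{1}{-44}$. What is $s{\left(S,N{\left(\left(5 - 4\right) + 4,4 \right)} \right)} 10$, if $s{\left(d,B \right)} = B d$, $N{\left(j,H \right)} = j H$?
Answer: $- \frac{50}{11} \approx -4.5455$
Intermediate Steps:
$N{\left(j,H \right)} = H j$
$S = - \frac{1}{44} \approx -0.022727$
$s{\left(S,N{\left(\left(5 - 4\right) + 4,4 \right)} \right)} 10 = 4 \left(\left(5 - 4\right) + 4\right) \left(- \frac{1}{44}\right) 10 = 4 \left(1 + 4\right) \left(- \frac{1}{44}\right) 10 = 4 \cdot 5 \left(- \frac{1}{44}\right) 10 = 20 \left(- \frac{1}{44}\right) 10 = \left(- \frac{5}{11}\right) 10 = - \frac{50}{11}$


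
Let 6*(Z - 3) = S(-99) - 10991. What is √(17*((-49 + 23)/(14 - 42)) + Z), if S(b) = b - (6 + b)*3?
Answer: 2*I*√196581/21 ≈ 42.226*I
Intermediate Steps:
S(b) = -18 - 2*b (S(b) = b - (18 + 3*b) = b + (-18 - 3*b) = -18 - 2*b)
Z = -10793/6 (Z = 3 + ((-18 - 2*(-99)) - 10991)/6 = 3 + ((-18 + 198) - 10991)/6 = 3 + (180 - 10991)/6 = 3 + (⅙)*(-10811) = 3 - 10811/6 = -10793/6 ≈ -1798.8)
√(17*((-49 + 23)/(14 - 42)) + Z) = √(17*((-49 + 23)/(14 - 42)) - 10793/6) = √(17*(-26/(-28)) - 10793/6) = √(17*(-26*(-1/28)) - 10793/6) = √(17*(13/14) - 10793/6) = √(221/14 - 10793/6) = √(-37444/21) = 2*I*√196581/21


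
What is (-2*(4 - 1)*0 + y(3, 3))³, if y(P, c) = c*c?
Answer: 729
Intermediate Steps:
y(P, c) = c²
(-2*(4 - 1)*0 + y(3, 3))³ = (-2*(4 - 1)*0 + 3²)³ = (-6*0 + 9)³ = (-2*0 + 9)³ = (0 + 9)³ = 9³ = 729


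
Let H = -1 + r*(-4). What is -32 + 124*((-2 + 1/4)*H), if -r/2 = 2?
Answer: -3287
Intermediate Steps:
r = -4 (r = -2*2 = -4)
H = 15 (H = -1 - 4*(-4) = -1 + 16 = 15)
-32 + 124*((-2 + 1/4)*H) = -32 + 124*((-2 + 1/4)*15) = -32 + 124*((-2 + ¼)*15) = -32 + 124*(-7/4*15) = -32 + 124*(-105/4) = -32 - 3255 = -3287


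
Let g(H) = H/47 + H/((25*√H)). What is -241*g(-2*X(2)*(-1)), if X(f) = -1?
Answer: 482/47 - 241*I*√2/25 ≈ 10.255 - 13.633*I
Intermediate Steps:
g(H) = √H/25 + H/47 (g(H) = H*(1/47) + H*(1/(25*√H)) = H/47 + √H/25 = √H/25 + H/47)
-241*g(-2*X(2)*(-1)) = -241*(√(-2*(-1)*(-1))/25 + (-2*(-1)*(-1))/47) = -241*(√(2*(-1))/25 + (2*(-1))/47) = -241*(√(-2)/25 + (1/47)*(-2)) = -241*((I*√2)/25 - 2/47) = -241*(I*√2/25 - 2/47) = -241*(-2/47 + I*√2/25) = 482/47 - 241*I*√2/25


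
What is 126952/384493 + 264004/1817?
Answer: 1287827364/8843339 ≈ 145.63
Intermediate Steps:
126952/384493 + 264004/1817 = 1287827364/8843339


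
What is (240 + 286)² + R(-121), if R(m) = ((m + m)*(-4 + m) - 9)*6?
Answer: 458122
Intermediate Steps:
R(m) = -54 + 12*m*(-4 + m) (R(m) = ((2*m)*(-4 + m) - 9)*6 = (2*m*(-4 + m) - 9)*6 = (-9 + 2*m*(-4 + m))*6 = -54 + 12*m*(-4 + m))
(240 + 286)² + R(-121) = (240 + 286)² + (-54 - 48*(-121) + 12*(-121)²) = 526² + (-54 + 5808 + 12*14641) = 276676 + (-54 + 5808 + 175692) = 276676 + 181446 = 458122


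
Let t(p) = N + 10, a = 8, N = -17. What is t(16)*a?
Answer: -56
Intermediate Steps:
t(p) = -7 (t(p) = -17 + 10 = -7)
t(16)*a = -7*8 = -56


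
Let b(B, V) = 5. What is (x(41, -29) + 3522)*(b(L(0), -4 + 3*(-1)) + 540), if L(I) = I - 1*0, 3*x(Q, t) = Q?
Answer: 5780815/3 ≈ 1.9269e+6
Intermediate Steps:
x(Q, t) = Q/3
L(I) = I (L(I) = I + 0 = I)
(x(41, -29) + 3522)*(b(L(0), -4 + 3*(-1)) + 540) = ((⅓)*41 + 3522)*(5 + 540) = (41/3 + 3522)*545 = (10607/3)*545 = 5780815/3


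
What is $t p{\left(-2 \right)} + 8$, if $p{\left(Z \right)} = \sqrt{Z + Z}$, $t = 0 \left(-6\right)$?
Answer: $8$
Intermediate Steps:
$t = 0$
$p{\left(Z \right)} = \sqrt{2} \sqrt{Z}$ ($p{\left(Z \right)} = \sqrt{2 Z} = \sqrt{2} \sqrt{Z}$)
$t p{\left(-2 \right)} + 8 = 0 \sqrt{2} \sqrt{-2} + 8 = 0 \sqrt{2} i \sqrt{2} + 8 = 0 \cdot 2 i + 8 = 0 + 8 = 8$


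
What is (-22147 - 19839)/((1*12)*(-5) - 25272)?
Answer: 20993/12666 ≈ 1.6574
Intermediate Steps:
(-22147 - 19839)/((1*12)*(-5) - 25272) = -41986/(12*(-5) - 25272) = -41986/(-60 - 25272) = -41986/(-25332) = -41986*(-1/25332) = 20993/12666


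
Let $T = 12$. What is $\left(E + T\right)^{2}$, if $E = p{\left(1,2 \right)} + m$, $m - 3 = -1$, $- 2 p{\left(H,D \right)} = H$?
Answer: $\frac{729}{4} \approx 182.25$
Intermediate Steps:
$p{\left(H,D \right)} = - \frac{H}{2}$
$m = 2$ ($m = 3 - 1 = 2$)
$E = \frac{3}{2}$ ($E = \left(- \frac{1}{2}\right) 1 + 2 = - \frac{1}{2} + 2 = \frac{3}{2} \approx 1.5$)
$\left(E + T\right)^{2} = \left(\frac{3}{2} + 12\right)^{2} = \left(\frac{27}{2}\right)^{2} = \frac{729}{4}$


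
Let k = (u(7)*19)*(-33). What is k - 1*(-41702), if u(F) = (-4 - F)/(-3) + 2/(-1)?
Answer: 40657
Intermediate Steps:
u(F) = -⅔ + F/3 (u(F) = (-4 - F)*(-⅓) + 2*(-1) = (4/3 + F/3) - 2 = -⅔ + F/3)
k = -1045 (k = ((-⅔ + (⅓)*7)*19)*(-33) = ((-⅔ + 7/3)*19)*(-33) = ((5/3)*19)*(-33) = (95/3)*(-33) = -1045)
k - 1*(-41702) = -1045 - 1*(-41702) = -1045 + 41702 = 40657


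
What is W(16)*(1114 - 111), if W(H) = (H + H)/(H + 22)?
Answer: 16048/19 ≈ 844.63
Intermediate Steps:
W(H) = 2*H/(22 + H) (W(H) = (2*H)/(22 + H) = 2*H/(22 + H))
W(16)*(1114 - 111) = (2*16/(22 + 16))*(1114 - 111) = (2*16/38)*1003 = (2*16*(1/38))*1003 = (16/19)*1003 = 16048/19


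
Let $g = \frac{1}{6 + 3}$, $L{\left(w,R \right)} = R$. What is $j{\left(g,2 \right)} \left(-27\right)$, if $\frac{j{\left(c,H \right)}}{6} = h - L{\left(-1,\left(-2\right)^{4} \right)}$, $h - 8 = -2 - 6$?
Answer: $2592$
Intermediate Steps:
$g = \frac{1}{9} \approx 0.11111$
$h = 0$ ($h = 8 - 8 = 0$)
$j{\left(c,H \right)} = -96$ ($j{\left(c,H \right)} = 6 \left(0 - \left(-2\right)^{4}\right) = 6 \left(0 - 16\right) = 6 \left(-16\right) = -96$)
$j{\left(g,2 \right)} \left(-27\right) = \left(-96\right) \left(-27\right) = 2592$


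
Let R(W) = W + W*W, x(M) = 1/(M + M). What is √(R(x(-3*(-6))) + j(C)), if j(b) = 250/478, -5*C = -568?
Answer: √40831477/8604 ≈ 0.74267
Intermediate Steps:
x(M) = 1/(2*M)
C = 568/5 (C = -⅕*(-568) = 568/5 ≈ 113.60)
j(b) = 125/239 (j(b) = 250*(1/478) = 125/239)
R(W) = W + W²
√(R(x(-3*(-6))) + j(C)) = √((1/(2*((-3*(-6)))))*(1 + 1/(2*((-3*(-6))))) + 125/239) = √(((½)/18)*(1 + (½)/18) + 125/239) = √(((½)*(1/18))*(1 + (½)*(1/18)) + 125/239) = √((1 + 1/36)/36 + 125/239) = √((1/36)*(37/36) + 125/239) = √(37/1296 + 125/239) = √(170843/309744) = √40831477/8604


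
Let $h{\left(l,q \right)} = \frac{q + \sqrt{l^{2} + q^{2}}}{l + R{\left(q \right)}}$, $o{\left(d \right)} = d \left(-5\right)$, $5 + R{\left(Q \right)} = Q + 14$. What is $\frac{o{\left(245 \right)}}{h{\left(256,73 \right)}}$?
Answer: $\frac{15112825}{32768} - \frac{207025 \sqrt{70865}}{32768} \approx -1220.6$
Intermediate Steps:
$R{\left(Q \right)} = 9 + Q$ ($R{\left(Q \right)} = -5 + \left(Q + 14\right) = -5 + \left(14 + Q\right) = 9 + Q$)
$o{\left(d \right)} = - 5 d$
$h{\left(l,q \right)} = \frac{q + \sqrt{l^{2} + q^{2}}}{9 + l + q}$ ($h{\left(l,q \right)} = \frac{q + \sqrt{l^{2} + q^{2}}}{l + \left(9 + q\right)} = \frac{q + \sqrt{l^{2} + q^{2}}}{9 + l + q}$)
$\frac{o{\left(245 \right)}}{h{\left(256,73 \right)}} = \frac{\left(-5\right) 245}{\frac{1}{9 + 256 + 73} \left(73 + \sqrt{256^{2} + 73^{2}}\right)} = - \frac{1225}{\frac{1}{338} \left(73 + \sqrt{65536 + 5329}\right)} = - \frac{1225}{\frac{1}{338} \left(73 + \sqrt{70865}\right)} = - \frac{1225}{\frac{73}{338} + \frac{\sqrt{70865}}{338}}$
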